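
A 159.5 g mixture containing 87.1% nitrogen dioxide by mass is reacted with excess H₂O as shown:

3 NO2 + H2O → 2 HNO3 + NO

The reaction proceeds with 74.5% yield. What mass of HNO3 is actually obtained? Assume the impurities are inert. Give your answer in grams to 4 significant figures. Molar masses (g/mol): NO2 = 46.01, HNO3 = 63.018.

94.51 g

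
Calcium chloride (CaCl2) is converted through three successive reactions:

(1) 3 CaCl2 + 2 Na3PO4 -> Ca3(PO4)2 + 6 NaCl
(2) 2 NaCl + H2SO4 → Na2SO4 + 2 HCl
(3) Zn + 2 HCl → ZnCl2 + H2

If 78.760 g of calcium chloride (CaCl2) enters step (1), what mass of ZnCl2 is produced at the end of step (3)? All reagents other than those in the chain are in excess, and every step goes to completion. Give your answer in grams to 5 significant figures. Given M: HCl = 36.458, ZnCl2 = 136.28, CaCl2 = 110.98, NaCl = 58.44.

96.715 g

n(CaCl2) = 78.760 / 110.98 = 0.709677 mol.
Reaction (1): CaCl2→NaCl ratio 3:6 ⇒ n(NaCl) = 1.41935 mol.
Reaction (2): NaCl→HCl ratio 2:2 ⇒ n(HCl) = 1.41935 mol.
Reaction (3): HCl→ZnCl2 ratio 2:1 ⇒ n(ZnCl2) = 0.709677 mol.
Mass of ZnCl2 = 0.709677 × 136.28 = 96.7148 g.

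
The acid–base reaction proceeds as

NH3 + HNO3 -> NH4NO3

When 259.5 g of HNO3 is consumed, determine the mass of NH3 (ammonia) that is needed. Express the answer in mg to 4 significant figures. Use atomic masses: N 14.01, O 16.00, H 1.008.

70140 mg

M(HNO3) = 1.008 + 14.01 + 3(16.00) = 63.018 g/mol.
M(NH3) = 14.01 + 3(1.008) = 17.034 g/mol.
n(HNO3) = 259.50 g / 63.018 g/mol = 4.1179 mol.
From the equation the HNO3:NH3 mole ratio is 1:1, so n(NH3) = 4.1179 × 1/1 = 4.1179 mol.
Mass of NH3 = 4.1179 mol × 17.034 g/mol = 70.144 g.
Converting to mg: 70.144 g = 70140 mg.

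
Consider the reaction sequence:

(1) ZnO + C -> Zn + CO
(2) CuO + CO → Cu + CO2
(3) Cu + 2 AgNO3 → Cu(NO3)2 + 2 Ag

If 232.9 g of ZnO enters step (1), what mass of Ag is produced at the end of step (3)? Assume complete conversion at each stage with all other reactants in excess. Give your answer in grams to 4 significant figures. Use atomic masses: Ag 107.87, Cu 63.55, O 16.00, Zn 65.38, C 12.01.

M(ZnO) = 65.38 + 16.00 = 81.38 g/mol.
M(Ag) = 107.87 g/mol.
n(ZnO) = 232.9 / 81.38 = 2.8619 mol.
Reaction (1): ZnO→CO ratio 1:1 ⇒ n(CO) = 2.8619 mol.
Reaction (2): CO→Cu ratio 1:1 ⇒ n(Cu) = 2.8619 mol.
Reaction (3): Cu→Ag ratio 1:2 ⇒ n(Ag) = 5.7238 mol.
Mass of Ag = 5.7238 × 107.87 = 617.42 g.

617.4 g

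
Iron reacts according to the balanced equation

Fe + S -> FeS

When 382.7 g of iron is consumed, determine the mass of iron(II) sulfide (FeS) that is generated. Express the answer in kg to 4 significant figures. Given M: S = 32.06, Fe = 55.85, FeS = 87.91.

0.6024 kg

n(Fe) = 382.70 g / 55.85 g/mol = 6.8523 mol.
From the equation the Fe:FeS mole ratio is 1:1, so n(FeS) = 6.8523 × 1/1 = 6.8523 mol.
Mass of FeS = 6.8523 mol × 87.91 g/mol = 602.38 g.
Converting to kg: 602.38 g = 0.6024 kg.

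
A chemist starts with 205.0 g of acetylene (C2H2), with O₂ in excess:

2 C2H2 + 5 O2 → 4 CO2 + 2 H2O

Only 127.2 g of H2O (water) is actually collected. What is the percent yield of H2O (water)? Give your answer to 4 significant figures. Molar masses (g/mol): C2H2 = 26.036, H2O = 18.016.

89.67 %

n(C2H2) = 205.00 g / 26.036 g/mol = 7.8737 mol.
From the equation the C2H2:H2O mole ratio is 2:2, so n(H2O) = 7.8737 × 2/2 = 7.8737 mol.
Mass of H2O = 7.8737 mol × 18.016 g/mol = 141.85 g.
This is the theoretical yield. Percent yield = 127.2 g / 141.85 g × 100% = 89.670%.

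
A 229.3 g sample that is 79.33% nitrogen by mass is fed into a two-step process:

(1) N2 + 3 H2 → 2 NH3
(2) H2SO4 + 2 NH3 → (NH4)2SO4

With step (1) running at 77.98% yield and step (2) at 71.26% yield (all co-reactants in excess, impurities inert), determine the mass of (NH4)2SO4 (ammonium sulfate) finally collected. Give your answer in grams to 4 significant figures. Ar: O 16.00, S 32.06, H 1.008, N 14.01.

476.7 g

Pure N2 = 229.3 × 0.7933 = 181.90 g.
M(N2) = 2(14.01) = 28.02 g/mol.
M((NH4)2SO4) = 2(14.01) + 8(1.008) + 32.06 + 4(16.00) = 132.144 g/mol.
n(N2) = 181.90 / 28.02 = 6.4919 mol.
Step 1 (N2:NH3 = 1:2): theoretical n(NH3) = 12.984 mol; at 77.98% yield, n(NH3) = 10.125 mol.
Step 2 (NH3:(NH4)2SO4 = 2:1): theoretical n((NH4)2SO4) = 5.0624 mol, so theoretical mass = 5.0624 × 132.144 = 668.97 g.
At 71.26% yield, actual mass of (NH4)2SO4 = 668.97 × 0.7126 = 476.71 g.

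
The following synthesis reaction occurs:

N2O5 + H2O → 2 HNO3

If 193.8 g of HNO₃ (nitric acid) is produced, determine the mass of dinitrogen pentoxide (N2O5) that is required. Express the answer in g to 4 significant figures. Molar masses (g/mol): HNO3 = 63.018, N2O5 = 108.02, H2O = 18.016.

166.1 g

n(HNO3) = 193.80 g / 63.018 g/mol = 3.0753 mol.
From the equation the HNO3:N2O5 mole ratio is 2:1, so n(N2O5) = 3.0753 × 1/2 = 1.5377 mol.
Mass of N2O5 = 1.5377 mol × 108.02 g/mol = 166.10 g.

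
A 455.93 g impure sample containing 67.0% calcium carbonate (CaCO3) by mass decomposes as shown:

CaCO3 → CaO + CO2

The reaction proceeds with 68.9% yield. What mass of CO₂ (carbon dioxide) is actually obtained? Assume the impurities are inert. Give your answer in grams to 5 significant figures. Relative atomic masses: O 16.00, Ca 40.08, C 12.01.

Pure CaCO3 available = 455.93 g × 0.670 = 305.473 g.
M(CaCO3) = 40.08 + 12.01 + 3(16.00) = 100.09 g/mol.
M(CO2) = 12.01 + 2(16.00) = 44.01 g/mol.
n(CaCO3) = 305.473 g / 100.09 g/mol = 3.05198 mol.
From the equation the CaCO3:CO2 mole ratio is 1:1, so n(CO2) = 3.05198 × 1/1 = 3.05198 mol.
Mass of CO2 = 3.05198 mol × 44.01 g/mol = 134.318 g.
Actual mass collected = 134.318 g × 0.689 = 92.5450 g.

92.545 g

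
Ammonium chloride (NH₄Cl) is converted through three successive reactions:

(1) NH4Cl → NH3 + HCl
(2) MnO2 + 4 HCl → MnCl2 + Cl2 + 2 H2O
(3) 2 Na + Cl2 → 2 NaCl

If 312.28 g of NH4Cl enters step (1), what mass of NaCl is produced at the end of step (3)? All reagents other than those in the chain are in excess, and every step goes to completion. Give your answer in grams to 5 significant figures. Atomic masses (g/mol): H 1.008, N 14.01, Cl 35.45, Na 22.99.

M(NH4Cl) = 14.01 + 4(1.008) + 35.45 = 53.492 g/mol.
M(NaCl) = 22.99 + 35.45 = 58.44 g/mol.
n(NH4Cl) = 312.28 / 53.492 = 5.83788 mol.
Reaction (1): NH4Cl→HCl ratio 1:1 ⇒ n(HCl) = 5.83788 mol.
Reaction (2): HCl→Cl2 ratio 4:1 ⇒ n(Cl2) = 1.45947 mol.
Reaction (3): Cl2→NaCl ratio 1:2 ⇒ n(NaCl) = 2.91894 mol.
Mass of NaCl = 2.91894 × 58.44 = 170.583 g.

170.58 g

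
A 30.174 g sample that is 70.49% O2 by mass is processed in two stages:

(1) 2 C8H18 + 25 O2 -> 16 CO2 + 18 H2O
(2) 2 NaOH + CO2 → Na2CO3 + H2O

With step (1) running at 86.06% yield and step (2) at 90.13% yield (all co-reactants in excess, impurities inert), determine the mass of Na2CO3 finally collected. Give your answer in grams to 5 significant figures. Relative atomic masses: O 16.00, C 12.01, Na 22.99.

Pure O2 = 30.174 × 0.7049 = 21.2697 g.
M(O2) = 2(16.00) = 32.00 g/mol.
M(Na2CO3) = 2(22.99) + 12.01 + 3(16.00) = 105.99 g/mol.
n(O2) = 21.2697 / 32.00 = 0.664677 mol.
Step 1 (O2:CO2 = 25:16): theoretical n(CO2) = 0.425393 mol; at 86.06% yield, n(CO2) = 0.366093 mol.
Step 2 (CO2:Na2CO3 = 1:1): theoretical n(Na2CO3) = 0.366093 mol, so theoretical mass = 0.366093 × 105.99 = 38.8022 g.
At 90.13% yield, actual mass of Na2CO3 = 38.8022 × 0.9013 = 34.9724 g.

34.972 g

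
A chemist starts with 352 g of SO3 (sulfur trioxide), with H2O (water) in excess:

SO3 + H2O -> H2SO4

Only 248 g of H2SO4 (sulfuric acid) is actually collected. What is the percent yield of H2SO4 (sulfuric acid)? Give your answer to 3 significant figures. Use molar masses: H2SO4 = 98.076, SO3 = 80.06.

57.5 %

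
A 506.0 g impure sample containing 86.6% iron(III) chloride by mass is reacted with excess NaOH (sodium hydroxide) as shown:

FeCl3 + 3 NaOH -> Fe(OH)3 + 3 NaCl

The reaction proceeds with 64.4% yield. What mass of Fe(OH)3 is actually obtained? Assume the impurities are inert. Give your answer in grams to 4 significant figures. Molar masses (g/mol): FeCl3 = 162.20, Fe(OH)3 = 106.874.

185.9 g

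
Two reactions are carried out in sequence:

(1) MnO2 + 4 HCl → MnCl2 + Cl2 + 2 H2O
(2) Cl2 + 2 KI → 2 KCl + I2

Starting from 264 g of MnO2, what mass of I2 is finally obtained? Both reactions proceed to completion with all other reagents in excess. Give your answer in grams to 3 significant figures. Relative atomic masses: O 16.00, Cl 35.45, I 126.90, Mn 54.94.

771 g

M(MnO2) = 54.94 + 2(16.00) = 86.94 g/mol.
M(I2) = 2(126.90) = 253.80 g/mol.
n(MnO2) = 264.0 / 86.94 = 3.037 mol.
Step 1 gives a 1:1 ratio of MnO2 to Cl2, so n(Cl2) = 3.037 mol.
In step 2 the Cl2:I2 ratio is 1:1, so n(I2) = 3.037 mol.
Mass of I2 = 3.037 × 253.80 = 770.7 g.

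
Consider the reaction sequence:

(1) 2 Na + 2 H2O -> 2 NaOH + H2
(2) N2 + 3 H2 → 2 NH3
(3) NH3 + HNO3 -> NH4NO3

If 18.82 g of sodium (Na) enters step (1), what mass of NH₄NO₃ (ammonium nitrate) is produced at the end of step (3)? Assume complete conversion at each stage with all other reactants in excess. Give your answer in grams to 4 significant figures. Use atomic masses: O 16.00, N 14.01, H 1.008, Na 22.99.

21.84 g

M(Na) = 22.99 g/mol.
M(NH4NO3) = 2(14.01) + 4(1.008) + 3(16.00) = 80.052 g/mol.
n(Na) = 18.82 / 22.99 = 0.81862 mol.
Reaction (1): Na→H2 ratio 2:1 ⇒ n(H2) = 0.40931 mol.
Reaction (2): H2→NH3 ratio 3:2 ⇒ n(NH3) = 0.27287 mol.
Reaction (3): NH3→NH4NO3 ratio 1:1 ⇒ n(NH4NO3) = 0.27287 mol.
Mass of NH4NO3 = 0.27287 × 80.052 = 21.844 g.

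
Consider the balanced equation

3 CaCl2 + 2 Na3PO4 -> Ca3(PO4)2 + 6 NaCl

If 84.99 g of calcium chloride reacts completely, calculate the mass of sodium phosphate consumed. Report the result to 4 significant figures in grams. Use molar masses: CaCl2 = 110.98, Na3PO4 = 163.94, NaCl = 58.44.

n(CaCl2) = 84.990 g / 110.98 g/mol = 0.76581 mol.
From the equation the CaCl2:Na3PO4 mole ratio is 3:2, so n(Na3PO4) = 0.76581 × 2/3 = 0.51054 mol.
Mass of Na3PO4 = 0.51054 mol × 163.94 g/mol = 83.698 g.

83.70 g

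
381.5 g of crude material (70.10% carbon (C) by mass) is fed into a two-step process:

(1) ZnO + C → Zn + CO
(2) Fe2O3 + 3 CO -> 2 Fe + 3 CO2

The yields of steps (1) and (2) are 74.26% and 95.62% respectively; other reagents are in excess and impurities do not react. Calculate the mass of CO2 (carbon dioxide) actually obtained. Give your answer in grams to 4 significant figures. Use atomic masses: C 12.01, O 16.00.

695.9 g

Pure C = 381.5 × 0.7010 = 267.43 g.
M(C) = 12.01 g/mol.
M(CO2) = 12.01 + 2(16.00) = 44.01 g/mol.
n(C) = 267.43 / 12.01 = 22.267 mol.
Step 1 (C:CO = 1:1): theoretical n(CO) = 22.267 mol; at 74.26% yield, n(CO) = 16.536 mol.
Step 2 (CO:CO2 = 3:3): theoretical n(CO2) = 16.536 mol, so theoretical mass = 16.536 × 44.01 = 727.74 g.
At 95.62% yield, actual mass of CO2 = 727.74 × 0.9562 = 695.86 g.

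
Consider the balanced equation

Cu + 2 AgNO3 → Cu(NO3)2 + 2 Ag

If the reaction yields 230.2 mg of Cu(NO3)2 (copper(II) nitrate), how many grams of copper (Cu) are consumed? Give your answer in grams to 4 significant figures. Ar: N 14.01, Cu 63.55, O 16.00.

M(Cu(NO3)2) = 63.55 + 2(14.01) + 6(16.00) = 187.57 g/mol.
M(Cu) = 63.55 g/mol.
Convert: 230.2 mg = 0.23020 g.
n(Cu(NO3)2) = 0.23020 g / 187.57 g/mol = 0.0012273 mol.
From the equation the Cu(NO3)2:Cu mole ratio is 1:1, so n(Cu) = 0.0012273 × 1/1 = 0.0012273 mol.
Mass of Cu = 0.0012273 mol × 63.55 g/mol = 0.077993 g.

0.07799 g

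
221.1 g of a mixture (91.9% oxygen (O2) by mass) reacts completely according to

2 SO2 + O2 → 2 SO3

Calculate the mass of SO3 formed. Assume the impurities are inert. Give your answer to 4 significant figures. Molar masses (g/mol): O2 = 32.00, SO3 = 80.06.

Mass of pure O2 = 221.1 g × 0.919 = 203.19 g.
n(O2) = 203.19 g / 32.00 g/mol = 6.3497 mol.
From the equation the O2:SO3 mole ratio is 1:2, so n(SO3) = 6.3497 × 2/1 = 12.699 mol.
Mass of SO3 = 12.699 mol × 80.06 g/mol = 1016.7 g.

1017 g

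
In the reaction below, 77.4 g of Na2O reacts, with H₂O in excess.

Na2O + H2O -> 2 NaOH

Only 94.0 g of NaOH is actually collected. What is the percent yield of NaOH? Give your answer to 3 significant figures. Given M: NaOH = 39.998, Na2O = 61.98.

n(Na2O) = 77.40 g / 61.98 g/mol = 1.249 mol.
From the equation the Na2O:NaOH mole ratio is 1:2, so n(NaOH) = 1.249 × 2/1 = 2.498 mol.
Mass of NaOH = 2.498 mol × 39.998 g/mol = 99.90 g.
This is the theoretical yield. Percent yield = 94.0 g / 99.90 g × 100% = 94.10%.

94.1 %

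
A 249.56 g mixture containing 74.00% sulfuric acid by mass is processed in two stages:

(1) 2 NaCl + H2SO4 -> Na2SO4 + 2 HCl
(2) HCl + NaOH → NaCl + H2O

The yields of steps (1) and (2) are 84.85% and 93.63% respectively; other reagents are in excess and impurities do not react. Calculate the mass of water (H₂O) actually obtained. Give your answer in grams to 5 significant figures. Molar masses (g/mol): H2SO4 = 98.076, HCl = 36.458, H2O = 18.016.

Pure H2SO4 = 249.56 × 0.7400 = 184.674 g.
n(H2SO4) = 184.674 / 98.076 = 1.88297 mol.
Step 1 (H2SO4:HCl = 1:2): theoretical n(HCl) = 3.76594 mol; at 84.85% yield, n(HCl) = 3.19540 mol.
Step 2 (HCl:H2O = 1:1): theoretical n(H2O) = 3.19540 mol, so theoretical mass = 3.19540 × 18.016 = 57.5684 g.
At 93.63% yield, actual mass of H2O = 57.5684 × 0.9363 = 53.9013 g.

53.901 g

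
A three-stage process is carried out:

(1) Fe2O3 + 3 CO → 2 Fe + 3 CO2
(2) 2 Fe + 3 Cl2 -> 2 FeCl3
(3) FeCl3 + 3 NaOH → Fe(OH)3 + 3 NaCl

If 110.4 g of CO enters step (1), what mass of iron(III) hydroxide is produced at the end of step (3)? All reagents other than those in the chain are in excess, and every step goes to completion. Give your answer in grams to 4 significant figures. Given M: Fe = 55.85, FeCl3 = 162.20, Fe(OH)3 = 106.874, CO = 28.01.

280.8 g

n(CO) = 110.4 / 28.01 = 3.9414 mol.
Reaction (1): CO→Fe ratio 3:2 ⇒ n(Fe) = 2.6276 mol.
Reaction (2): Fe→FeCl3 ratio 2:2 ⇒ n(FeCl3) = 2.6276 mol.
Reaction (3): FeCl3→Fe(OH)3 ratio 1:1 ⇒ n(Fe(OH)3) = 2.6276 mol.
Mass of Fe(OH)3 = 2.6276 × 106.874 = 280.83 g.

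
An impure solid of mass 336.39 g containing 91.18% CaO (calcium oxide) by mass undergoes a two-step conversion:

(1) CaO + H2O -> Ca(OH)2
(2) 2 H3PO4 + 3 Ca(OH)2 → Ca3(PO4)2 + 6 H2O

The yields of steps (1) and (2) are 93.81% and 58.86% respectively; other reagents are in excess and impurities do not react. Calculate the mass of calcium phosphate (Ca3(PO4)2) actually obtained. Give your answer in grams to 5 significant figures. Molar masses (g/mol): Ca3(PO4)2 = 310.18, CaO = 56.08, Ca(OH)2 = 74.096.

312.25 g

Pure CaO = 336.39 × 0.9118 = 306.720 g.
n(CaO) = 306.720 / 56.08 = 5.46934 mol.
Step 1 (CaO:Ca(OH)2 = 1:1): theoretical n(Ca(OH)2) = 5.46934 mol; at 93.81% yield, n(Ca(OH)2) = 5.13078 mol.
Step 2 (Ca(OH)2:Ca3(PO4)2 = 3:1): theoretical n(Ca3(PO4)2) = 1.71026 mol, so theoretical mass = 1.71026 × 310.18 = 530.489 g.
At 58.86% yield, actual mass of Ca3(PO4)2 = 530.489 × 0.5886 = 312.246 g.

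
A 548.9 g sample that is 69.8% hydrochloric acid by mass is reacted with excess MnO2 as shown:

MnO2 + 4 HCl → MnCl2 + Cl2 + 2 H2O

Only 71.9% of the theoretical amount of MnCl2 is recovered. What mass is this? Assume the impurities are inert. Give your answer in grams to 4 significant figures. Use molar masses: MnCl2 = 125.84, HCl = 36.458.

Pure HCl available = 548.9 g × 0.698 = 383.13 g.
n(HCl) = 383.13 g / 36.458 g/mol = 10.509 mol.
From the equation the HCl:MnCl2 mole ratio is 4:1, so n(MnCl2) = 10.509 × 1/4 = 2.6272 mol.
Mass of MnCl2 = 2.6272 mol × 125.84 g/mol = 330.61 g.
Actual mass collected = 330.61 g × 0.719 = 237.71 g.

237.7 g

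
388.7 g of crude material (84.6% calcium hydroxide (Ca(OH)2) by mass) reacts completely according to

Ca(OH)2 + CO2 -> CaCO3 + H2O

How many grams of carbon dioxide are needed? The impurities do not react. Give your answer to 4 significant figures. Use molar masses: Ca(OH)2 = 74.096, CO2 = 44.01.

Mass of pure Ca(OH)2 = 388.7 g × 0.846 = 328.84 g.
n(Ca(OH)2) = 328.84 g / 74.096 g/mol = 4.4380 mol.
From the equation the Ca(OH)2:CO2 mole ratio is 1:1, so n(CO2) = 4.4380 × 1/1 = 4.4380 mol.
Mass of CO2 = 4.4380 mol × 44.01 g/mol = 195.32 g.

195.3 g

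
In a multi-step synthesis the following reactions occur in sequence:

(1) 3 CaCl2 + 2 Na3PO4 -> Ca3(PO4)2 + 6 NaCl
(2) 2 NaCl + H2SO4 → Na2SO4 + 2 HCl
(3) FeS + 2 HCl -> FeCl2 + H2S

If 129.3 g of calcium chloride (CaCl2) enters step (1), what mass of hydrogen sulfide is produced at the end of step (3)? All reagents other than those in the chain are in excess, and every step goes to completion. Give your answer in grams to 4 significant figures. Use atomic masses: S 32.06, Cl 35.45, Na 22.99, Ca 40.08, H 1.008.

M(CaCl2) = 40.08 + 2(35.45) = 110.98 g/mol.
M(H2S) = 2(1.008) + 32.06 = 34.076 g/mol.
n(CaCl2) = 129.3 / 110.98 = 1.1651 mol.
Reaction (1): CaCl2→NaCl ratio 3:6 ⇒ n(NaCl) = 2.3301 mol.
Reaction (2): NaCl→HCl ratio 2:2 ⇒ n(HCl) = 2.3301 mol.
Reaction (3): HCl→H2S ratio 2:1 ⇒ n(H2S) = 1.1651 mol.
Mass of H2S = 1.1651 × 34.076 = 39.701 g.

39.70 g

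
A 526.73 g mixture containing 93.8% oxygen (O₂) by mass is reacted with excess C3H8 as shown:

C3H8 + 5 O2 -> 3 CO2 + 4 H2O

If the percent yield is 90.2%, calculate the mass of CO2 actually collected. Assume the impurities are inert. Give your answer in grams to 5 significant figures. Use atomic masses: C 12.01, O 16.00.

367.75 g

Pure O2 available = 526.73 g × 0.938 = 494.073 g.
M(O2) = 2(16.00) = 32.00 g/mol.
M(CO2) = 12.01 + 2(16.00) = 44.01 g/mol.
n(O2) = 494.073 g / 32.00 g/mol = 15.4398 mol.
From the equation the O2:CO2 mole ratio is 5:3, so n(CO2) = 15.4398 × 3/5 = 9.26386 mol.
Mass of CO2 = 9.26386 mol × 44.01 g/mol = 407.703 g.
Actual mass collected = 407.703 g × 0.902 = 367.748 g.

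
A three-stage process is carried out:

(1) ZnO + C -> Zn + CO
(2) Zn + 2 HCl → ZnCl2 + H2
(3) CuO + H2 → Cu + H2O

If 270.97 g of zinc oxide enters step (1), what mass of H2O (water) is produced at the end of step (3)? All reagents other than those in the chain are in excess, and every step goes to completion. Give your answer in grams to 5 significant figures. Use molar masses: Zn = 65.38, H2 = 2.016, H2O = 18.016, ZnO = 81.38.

n(ZnO) = 270.97 / 81.38 = 3.32969 mol.
Reaction (1): ZnO→Zn ratio 1:1 ⇒ n(Zn) = 3.32969 mol.
Reaction (2): Zn→H2 ratio 1:1 ⇒ n(H2) = 3.32969 mol.
Reaction (3): H2→H2O ratio 1:1 ⇒ n(H2O) = 3.32969 mol.
Mass of H2O = 3.32969 × 18.016 = 59.9877 g.

59.988 g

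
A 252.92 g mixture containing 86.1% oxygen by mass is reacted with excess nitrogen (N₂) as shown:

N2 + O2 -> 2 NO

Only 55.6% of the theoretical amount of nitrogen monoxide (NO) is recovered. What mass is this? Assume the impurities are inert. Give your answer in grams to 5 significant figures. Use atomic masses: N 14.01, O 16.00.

227.09 g

Pure O2 available = 252.92 g × 0.861 = 217.764 g.
M(O2) = 2(16.00) = 32.00 g/mol.
M(NO) = 14.01 + 16.00 = 30.01 g/mol.
n(O2) = 217.764 g / 32.00 g/mol = 6.80513 mol.
From the equation the O2:NO mole ratio is 1:2, so n(NO) = 6.80513 × 2/1 = 13.6103 mol.
Mass of NO = 13.6103 mol × 30.01 g/mol = 408.444 g.
Actual mass collected = 408.444 g × 0.556 = 227.095 g.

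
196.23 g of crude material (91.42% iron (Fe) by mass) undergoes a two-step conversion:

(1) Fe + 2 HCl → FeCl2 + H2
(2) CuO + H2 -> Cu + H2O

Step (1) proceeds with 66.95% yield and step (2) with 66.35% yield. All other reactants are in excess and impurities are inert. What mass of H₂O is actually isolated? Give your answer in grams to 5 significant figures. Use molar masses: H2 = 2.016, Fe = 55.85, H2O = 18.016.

25.706 g

Pure Fe = 196.23 × 0.9142 = 179.393 g.
n(Fe) = 179.393 / 55.85 = 3.21206 mol.
Step 1 (Fe:H2 = 1:1): theoretical n(H2) = 3.21206 mol; at 66.95% yield, n(H2) = 2.15047 mol.
Step 2 (H2:H2O = 1:1): theoretical n(H2O) = 2.15047 mol, so theoretical mass = 2.15047 × 18.016 = 38.7429 g.
At 66.35% yield, actual mass of H2O = 38.7429 × 0.6635 = 25.7059 g.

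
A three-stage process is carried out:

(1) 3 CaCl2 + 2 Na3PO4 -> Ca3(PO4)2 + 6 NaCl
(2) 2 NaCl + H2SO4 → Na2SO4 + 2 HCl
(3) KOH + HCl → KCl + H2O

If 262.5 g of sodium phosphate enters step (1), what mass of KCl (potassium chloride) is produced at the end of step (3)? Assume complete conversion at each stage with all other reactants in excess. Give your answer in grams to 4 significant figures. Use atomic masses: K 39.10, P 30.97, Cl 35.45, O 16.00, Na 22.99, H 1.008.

M(Na3PO4) = 3(22.99) + 30.97 + 4(16.00) = 163.94 g/mol.
M(KCl) = 39.10 + 35.45 = 74.55 g/mol.
n(Na3PO4) = 262.5 / 163.94 = 1.6012 mol.
Reaction (1): Na3PO4→NaCl ratio 2:6 ⇒ n(NaCl) = 4.8036 mol.
Reaction (2): NaCl→HCl ratio 2:2 ⇒ n(HCl) = 4.8036 mol.
Reaction (3): HCl→KCl ratio 1:1 ⇒ n(KCl) = 4.8036 mol.
Mass of KCl = 4.8036 × 74.55 = 358.11 g.

358.1 g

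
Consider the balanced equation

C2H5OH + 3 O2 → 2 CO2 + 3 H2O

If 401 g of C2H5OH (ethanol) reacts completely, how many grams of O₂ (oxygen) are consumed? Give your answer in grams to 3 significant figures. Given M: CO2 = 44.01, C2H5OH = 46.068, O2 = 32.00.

n(C2H5OH) = 401.0 g / 46.068 g/mol = 8.705 mol.
From the equation the C2H5OH:O2 mole ratio is 1:3, so n(O2) = 8.705 × 3/1 = 26.11 mol.
Mass of O2 = 26.11 mol × 32.00 g/mol = 835.6 g.

836 g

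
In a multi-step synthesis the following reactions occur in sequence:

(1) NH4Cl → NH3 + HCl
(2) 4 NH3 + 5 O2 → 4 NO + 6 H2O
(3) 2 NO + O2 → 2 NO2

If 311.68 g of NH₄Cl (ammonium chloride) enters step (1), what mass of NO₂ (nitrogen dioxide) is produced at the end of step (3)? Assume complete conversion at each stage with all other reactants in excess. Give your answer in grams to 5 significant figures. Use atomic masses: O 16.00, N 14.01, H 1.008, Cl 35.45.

M(NH4Cl) = 14.01 + 4(1.008) + 35.45 = 53.492 g/mol.
M(NO2) = 14.01 + 2(16.00) = 46.01 g/mol.
n(NH4Cl) = 311.68 / 53.492 = 5.82667 mol.
Reaction (1): NH4Cl→NH3 ratio 1:1 ⇒ n(NH3) = 5.82667 mol.
Reaction (2): NH3→NO ratio 4:4 ⇒ n(NO) = 5.82667 mol.
Reaction (3): NO→NO2 ratio 2:2 ⇒ n(NO2) = 5.82667 mol.
Mass of NO2 = 5.82667 × 46.01 = 268.085 g.

268.08 g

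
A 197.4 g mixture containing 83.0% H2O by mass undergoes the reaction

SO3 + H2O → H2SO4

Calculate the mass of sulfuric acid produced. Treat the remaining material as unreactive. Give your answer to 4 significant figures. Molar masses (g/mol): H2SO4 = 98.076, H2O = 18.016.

891.9 g

Mass of pure H2O = 197.4 g × 0.830 = 163.84 g.
n(H2O) = 163.84 g / 18.016 g/mol = 9.0942 mol.
From the equation the H2O:H2SO4 mole ratio is 1:1, so n(H2SO4) = 9.0942 × 1/1 = 9.0942 mol.
Mass of H2SO4 = 9.0942 mol × 98.076 g/mol = 891.93 g.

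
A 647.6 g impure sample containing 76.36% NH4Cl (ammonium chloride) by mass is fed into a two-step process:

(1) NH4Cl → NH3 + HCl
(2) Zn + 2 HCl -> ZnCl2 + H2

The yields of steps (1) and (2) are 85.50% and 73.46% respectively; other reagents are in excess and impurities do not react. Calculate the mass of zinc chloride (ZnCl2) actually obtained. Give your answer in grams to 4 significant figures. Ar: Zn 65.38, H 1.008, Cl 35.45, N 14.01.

Pure NH4Cl = 647.6 × 0.7636 = 494.51 g.
M(NH4Cl) = 14.01 + 4(1.008) + 35.45 = 53.492 g/mol.
M(ZnCl2) = 65.38 + 2(35.45) = 136.28 g/mol.
n(NH4Cl) = 494.51 / 53.492 = 9.2445 mol.
Step 1 (NH4Cl:HCl = 1:1): theoretical n(HCl) = 9.2445 mol; at 85.50% yield, n(HCl) = 7.9041 mol.
Step 2 (HCl:ZnCl2 = 2:1): theoretical n(ZnCl2) = 3.9520 mol, so theoretical mass = 3.9520 × 136.28 = 538.58 g.
At 73.46% yield, actual mass of ZnCl2 = 538.58 × 0.7346 = 395.64 g.

395.6 g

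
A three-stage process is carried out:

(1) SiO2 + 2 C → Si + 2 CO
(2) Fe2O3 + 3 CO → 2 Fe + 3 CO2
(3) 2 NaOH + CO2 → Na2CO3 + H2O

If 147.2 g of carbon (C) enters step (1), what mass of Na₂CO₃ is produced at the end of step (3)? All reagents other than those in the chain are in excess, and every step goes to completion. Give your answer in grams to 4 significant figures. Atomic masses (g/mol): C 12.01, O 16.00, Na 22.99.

1299 g

M(C) = 12.01 g/mol.
M(Na2CO3) = 2(22.99) + 12.01 + 3(16.00) = 105.99 g/mol.
n(C) = 147.2 / 12.01 = 12.256 mol.
Reaction (1): C→CO ratio 2:2 ⇒ n(CO) = 12.256 mol.
Reaction (2): CO→CO2 ratio 3:3 ⇒ n(CO2) = 12.256 mol.
Reaction (3): CO2→Na2CO3 ratio 1:1 ⇒ n(Na2CO3) = 12.256 mol.
Mass of Na2CO3 = 12.256 × 105.99 = 1299.1 g.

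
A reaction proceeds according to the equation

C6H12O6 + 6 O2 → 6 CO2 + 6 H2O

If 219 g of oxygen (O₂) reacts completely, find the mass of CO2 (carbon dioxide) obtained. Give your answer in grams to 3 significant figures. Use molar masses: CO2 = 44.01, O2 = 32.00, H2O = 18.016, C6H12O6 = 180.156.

301 g

n(O2) = 219.0 g / 32.00 g/mol = 6.844 mol.
From the equation the O2:CO2 mole ratio is 6:6, so n(CO2) = 6.844 × 6/6 = 6.844 mol.
Mass of CO2 = 6.844 mol × 44.01 g/mol = 301.2 g.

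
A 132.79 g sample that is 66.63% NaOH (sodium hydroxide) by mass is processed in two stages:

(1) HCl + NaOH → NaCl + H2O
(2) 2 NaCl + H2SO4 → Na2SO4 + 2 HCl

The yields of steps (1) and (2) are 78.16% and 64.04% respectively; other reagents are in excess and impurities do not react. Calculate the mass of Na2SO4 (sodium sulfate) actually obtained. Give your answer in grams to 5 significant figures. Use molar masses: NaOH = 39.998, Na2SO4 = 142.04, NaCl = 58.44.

78.635 g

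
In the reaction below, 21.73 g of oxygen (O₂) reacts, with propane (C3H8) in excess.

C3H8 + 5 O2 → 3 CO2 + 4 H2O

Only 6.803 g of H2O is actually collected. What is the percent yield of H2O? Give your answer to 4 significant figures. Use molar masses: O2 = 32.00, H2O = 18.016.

n(O2) = 21.730 g / 32.00 g/mol = 0.67906 mol.
From the equation the O2:H2O mole ratio is 5:4, so n(H2O) = 0.67906 × 4/5 = 0.54325 mol.
Mass of H2O = 0.54325 mol × 18.016 g/mol = 9.7872 g.
This is the theoretical yield. Percent yield = 6.803 g / 9.7872 g × 100% = 69.509%.

69.51 %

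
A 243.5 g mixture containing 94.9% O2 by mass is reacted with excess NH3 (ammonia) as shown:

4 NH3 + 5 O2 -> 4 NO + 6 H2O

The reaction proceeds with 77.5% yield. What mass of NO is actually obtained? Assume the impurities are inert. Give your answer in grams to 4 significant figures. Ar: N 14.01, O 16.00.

134.4 g

Pure O2 available = 243.5 g × 0.949 = 231.08 g.
M(O2) = 2(16.00) = 32.00 g/mol.
M(NO) = 14.01 + 16.00 = 30.01 g/mol.
n(O2) = 231.08 g / 32.00 g/mol = 7.2213 mol.
From the equation the O2:NO mole ratio is 5:4, so n(NO) = 7.2213 × 4/5 = 5.7770 mol.
Mass of NO = 5.7770 mol × 30.01 g/mol = 173.37 g.
Actual mass collected = 173.37 g × 0.775 = 134.36 g.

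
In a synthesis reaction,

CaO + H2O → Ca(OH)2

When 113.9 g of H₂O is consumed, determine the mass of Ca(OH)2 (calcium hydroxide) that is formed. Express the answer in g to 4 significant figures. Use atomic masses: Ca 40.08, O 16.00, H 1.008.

M(H2O) = 2(1.008) + 16.00 = 18.016 g/mol.
M(Ca(OH)2) = 40.08 + 2(16.00) + 2(1.008) = 74.096 g/mol.
n(H2O) = 113.90 g / 18.016 g/mol = 6.3222 mol.
From the equation the H2O:Ca(OH)2 mole ratio is 1:1, so n(Ca(OH)2) = 6.3222 × 1/1 = 6.3222 mol.
Mass of Ca(OH)2 = 6.3222 mol × 74.096 g/mol = 468.45 g.

468.4 g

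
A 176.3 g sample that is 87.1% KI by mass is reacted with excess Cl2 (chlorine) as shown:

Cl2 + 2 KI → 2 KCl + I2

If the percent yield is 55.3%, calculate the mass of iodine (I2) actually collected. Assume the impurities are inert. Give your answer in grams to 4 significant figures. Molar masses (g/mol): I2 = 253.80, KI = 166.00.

64.92 g

Pure KI available = 176.3 g × 0.871 = 153.56 g.
n(KI) = 153.56 g / 166.00 g/mol = 0.92504 mol.
From the equation the KI:I2 mole ratio is 2:1, so n(I2) = 0.92504 × 1/2 = 0.46252 mol.
Mass of I2 = 0.46252 mol × 253.80 g/mol = 117.39 g.
Actual mass collected = 117.39 g × 0.553 = 64.916 g.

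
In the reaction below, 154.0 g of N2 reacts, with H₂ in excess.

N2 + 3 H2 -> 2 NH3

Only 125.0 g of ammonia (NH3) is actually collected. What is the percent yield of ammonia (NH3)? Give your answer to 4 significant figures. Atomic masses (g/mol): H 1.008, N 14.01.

66.76 %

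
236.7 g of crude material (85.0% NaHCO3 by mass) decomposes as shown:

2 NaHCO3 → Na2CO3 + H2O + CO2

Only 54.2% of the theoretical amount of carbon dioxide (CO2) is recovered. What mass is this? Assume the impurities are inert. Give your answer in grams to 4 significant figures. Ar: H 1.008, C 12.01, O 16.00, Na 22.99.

Pure NaHCO3 available = 236.7 g × 0.850 = 201.19 g.
M(NaHCO3) = 22.99 + 1.008 + 12.01 + 3(16.00) = 84.008 g/mol.
M(CO2) = 12.01 + 2(16.00) = 44.01 g/mol.
n(NaHCO3) = 201.19 g / 84.008 g/mol = 2.3950 mol.
From the equation the NaHCO3:CO2 mole ratio is 2:1, so n(CO2) = 2.3950 × 1/2 = 1.1975 mol.
Mass of CO2 = 1.1975 mol × 44.01 g/mol = 52.701 g.
Actual mass collected = 52.701 g × 0.542 = 28.564 g.

28.56 g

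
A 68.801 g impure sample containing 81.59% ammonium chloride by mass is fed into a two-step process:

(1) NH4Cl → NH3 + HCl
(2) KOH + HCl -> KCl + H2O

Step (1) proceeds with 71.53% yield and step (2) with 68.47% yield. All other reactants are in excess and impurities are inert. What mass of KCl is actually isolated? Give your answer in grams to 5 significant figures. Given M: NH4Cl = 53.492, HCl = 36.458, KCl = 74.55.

Pure NH4Cl = 68.801 × 0.8159 = 56.1347 g.
n(NH4Cl) = 56.1347 / 53.492 = 1.04940 mol.
Step 1 (NH4Cl:HCl = 1:1): theoretical n(HCl) = 1.04940 mol; at 71.53% yield, n(HCl) = 0.750639 mol.
Step 2 (HCl:KCl = 1:1): theoretical n(KCl) = 0.750639 mol, so theoretical mass = 0.750639 × 74.55 = 55.9601 g.
At 68.47% yield, actual mass of KCl = 55.9601 × 0.6847 = 38.3159 g.

38.316 g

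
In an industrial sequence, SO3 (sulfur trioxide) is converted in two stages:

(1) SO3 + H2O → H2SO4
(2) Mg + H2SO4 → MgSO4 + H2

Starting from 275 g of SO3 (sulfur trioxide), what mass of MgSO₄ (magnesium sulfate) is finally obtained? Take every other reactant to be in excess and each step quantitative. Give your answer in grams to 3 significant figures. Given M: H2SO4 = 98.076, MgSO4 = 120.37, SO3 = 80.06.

413 g

n(SO3) = 275.0 / 80.06 = 3.435 mol.
Step 1 gives a 1:1 ratio of SO3 to H2SO4, so n(H2SO4) = 3.435 mol.
In step 2 the H2SO4:MgSO4 ratio is 1:1, so n(MgSO4) = 3.435 mol.
Mass of MgSO4 = 3.435 × 120.37 = 413.5 g.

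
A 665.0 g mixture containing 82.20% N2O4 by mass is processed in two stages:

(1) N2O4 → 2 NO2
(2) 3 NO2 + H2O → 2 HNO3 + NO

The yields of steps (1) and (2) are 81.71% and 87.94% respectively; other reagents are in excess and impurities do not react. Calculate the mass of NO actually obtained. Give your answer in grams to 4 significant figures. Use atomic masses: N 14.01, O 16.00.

85.40 g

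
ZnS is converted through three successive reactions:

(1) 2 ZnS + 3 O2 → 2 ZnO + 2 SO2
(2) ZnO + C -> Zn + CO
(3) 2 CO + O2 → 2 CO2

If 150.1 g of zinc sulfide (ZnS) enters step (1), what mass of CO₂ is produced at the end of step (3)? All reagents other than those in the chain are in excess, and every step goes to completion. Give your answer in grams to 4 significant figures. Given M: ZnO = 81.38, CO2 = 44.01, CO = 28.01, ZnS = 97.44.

67.79 g

n(ZnS) = 150.1 / 97.44 = 1.5404 mol.
Reaction (1): ZnS→ZnO ratio 2:2 ⇒ n(ZnO) = 1.5404 mol.
Reaction (2): ZnO→CO ratio 1:1 ⇒ n(CO) = 1.5404 mol.
Reaction (3): CO→CO2 ratio 2:2 ⇒ n(CO2) = 1.5404 mol.
Mass of CO2 = 1.5404 × 44.01 = 67.795 g.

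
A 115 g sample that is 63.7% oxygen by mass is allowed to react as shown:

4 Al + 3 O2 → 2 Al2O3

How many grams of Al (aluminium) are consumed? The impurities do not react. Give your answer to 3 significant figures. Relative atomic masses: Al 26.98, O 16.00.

82.4 g

Mass of pure O2 = 115 g × 0.637 = 73.25 g.
M(O2) = 2(16.00) = 32.00 g/mol.
M(Al) = 26.98 g/mol.
n(O2) = 73.25 g / 32.00 g/mol = 2.289 mol.
From the equation the O2:Al mole ratio is 3:4, so n(Al) = 2.289 × 4/3 = 3.052 mol.
Mass of Al = 3.052 mol × 26.98 g/mol = 82.35 g.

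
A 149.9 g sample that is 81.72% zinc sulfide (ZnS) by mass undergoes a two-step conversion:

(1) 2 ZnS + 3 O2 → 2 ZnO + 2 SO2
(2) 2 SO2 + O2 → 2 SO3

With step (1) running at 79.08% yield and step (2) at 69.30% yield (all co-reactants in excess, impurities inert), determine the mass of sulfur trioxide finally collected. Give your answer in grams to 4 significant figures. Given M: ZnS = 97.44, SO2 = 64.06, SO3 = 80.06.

55.16 g

Pure ZnS = 149.9 × 0.8172 = 122.50 g.
n(ZnS) = 122.50 / 97.44 = 1.2572 mol.
Step 1 (ZnS:SO2 = 2:2): theoretical n(SO2) = 1.2572 mol; at 79.08% yield, n(SO2) = 0.99417 mol.
Step 2 (SO2:SO3 = 2:2): theoretical n(SO3) = 0.99417 mol, so theoretical mass = 0.99417 × 80.06 = 79.593 g.
At 69.30% yield, actual mass of SO3 = 79.593 × 0.6930 = 55.158 g.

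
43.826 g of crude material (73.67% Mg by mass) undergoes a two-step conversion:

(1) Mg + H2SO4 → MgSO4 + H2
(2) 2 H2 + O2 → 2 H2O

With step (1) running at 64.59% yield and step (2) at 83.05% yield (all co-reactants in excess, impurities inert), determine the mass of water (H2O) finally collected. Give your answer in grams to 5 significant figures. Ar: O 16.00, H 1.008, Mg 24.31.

Pure Mg = 43.826 × 0.7367 = 32.2866 g.
M(Mg) = 24.31 g/mol.
M(H2O) = 2(1.008) + 16.00 = 18.016 g/mol.
n(Mg) = 32.2866 / 24.31 = 1.32812 mol.
Step 1 (Mg:H2 = 1:1): theoretical n(H2) = 1.32812 mol; at 64.59% yield, n(H2) = 0.857833 mol.
Step 2 (H2:H2O = 2:2): theoretical n(H2O) = 0.857833 mol, so theoretical mass = 0.857833 × 18.016 = 15.4547 g.
At 83.05% yield, actual mass of H2O = 15.4547 × 0.8305 = 12.8351 g.

12.835 g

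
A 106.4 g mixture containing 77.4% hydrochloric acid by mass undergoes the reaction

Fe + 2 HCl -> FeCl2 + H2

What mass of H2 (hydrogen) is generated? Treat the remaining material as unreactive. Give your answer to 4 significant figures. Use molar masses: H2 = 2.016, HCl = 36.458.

Mass of pure HCl = 106.4 g × 0.774 = 82.354 g.
n(HCl) = 82.354 g / 36.458 g/mol = 2.2589 mol.
From the equation the HCl:H2 mole ratio is 2:1, so n(H2) = 2.2589 × 1/2 = 1.1294 mol.
Mass of H2 = 1.1294 mol × 2.016 g/mol = 2.2769 g.

2.277 g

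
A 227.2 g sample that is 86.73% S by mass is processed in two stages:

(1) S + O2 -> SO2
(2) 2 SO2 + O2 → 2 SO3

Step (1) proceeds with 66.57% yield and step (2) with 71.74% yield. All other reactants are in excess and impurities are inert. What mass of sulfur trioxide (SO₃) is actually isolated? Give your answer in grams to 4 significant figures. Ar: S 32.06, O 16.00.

Pure S = 227.2 × 0.8673 = 197.05 g.
M(S) = 32.06 g/mol.
M(SO3) = 32.06 + 3(16.00) = 80.06 g/mol.
n(S) = 197.05 / 32.06 = 6.1463 mol.
Step 1 (S:SO2 = 1:1): theoretical n(SO2) = 6.1463 mol; at 66.57% yield, n(SO2) = 4.0916 mol.
Step 2 (SO2:SO3 = 2:2): theoretical n(SO3) = 4.0916 mol, so theoretical mass = 4.0916 × 80.06 = 327.57 g.
At 71.74% yield, actual mass of SO3 = 327.57 × 0.7174 = 235.00 g.

235.0 g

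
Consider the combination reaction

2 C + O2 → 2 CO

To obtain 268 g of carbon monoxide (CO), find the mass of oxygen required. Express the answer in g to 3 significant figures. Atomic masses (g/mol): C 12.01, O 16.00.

M(CO) = 12.01 + 16.00 = 28.01 g/mol.
M(O2) = 2(16.00) = 32.00 g/mol.
n(CO) = 268.0 g / 28.01 g/mol = 9.568 mol.
From the equation the CO:O2 mole ratio is 2:1, so n(O2) = 9.568 × 1/2 = 4.784 mol.
Mass of O2 = 4.784 mol × 32.00 g/mol = 153.1 g.

153 g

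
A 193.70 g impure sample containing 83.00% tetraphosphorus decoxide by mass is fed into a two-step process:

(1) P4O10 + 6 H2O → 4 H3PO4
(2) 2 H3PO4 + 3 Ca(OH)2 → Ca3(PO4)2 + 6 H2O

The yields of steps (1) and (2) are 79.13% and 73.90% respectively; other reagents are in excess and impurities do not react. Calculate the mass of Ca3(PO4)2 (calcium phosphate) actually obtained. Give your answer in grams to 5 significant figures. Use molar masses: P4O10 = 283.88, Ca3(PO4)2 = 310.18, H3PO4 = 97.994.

205.45 g

Pure P4O10 = 193.70 × 0.8300 = 160.771 g.
n(P4O10) = 160.771 / 283.88 = 0.566334 mol.
Step 1 (P4O10:H3PO4 = 1:4): theoretical n(H3PO4) = 2.26534 mol; at 79.13% yield, n(H3PO4) = 1.79256 mol.
Step 2 (H3PO4:Ca3(PO4)2 = 2:1): theoretical n(Ca3(PO4)2) = 0.896281 mol, so theoretical mass = 0.896281 × 310.18 = 278.008 g.
At 73.90% yield, actual mass of Ca3(PO4)2 = 278.008 × 0.7390 = 205.448 g.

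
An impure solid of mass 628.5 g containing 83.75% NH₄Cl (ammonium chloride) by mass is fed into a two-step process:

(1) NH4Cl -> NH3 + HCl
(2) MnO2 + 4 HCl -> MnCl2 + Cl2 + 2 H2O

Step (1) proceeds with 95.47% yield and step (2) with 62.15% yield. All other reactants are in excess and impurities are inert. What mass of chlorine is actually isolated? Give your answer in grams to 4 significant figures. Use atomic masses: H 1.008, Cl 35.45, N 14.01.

103.5 g

Pure NH4Cl = 628.5 × 0.8375 = 526.37 g.
M(NH4Cl) = 14.01 + 4(1.008) + 35.45 = 53.492 g/mol.
M(Cl2) = 2(35.45) = 70.90 g/mol.
n(NH4Cl) = 526.37 / 53.492 = 9.8401 mol.
Step 1 (NH4Cl:HCl = 1:1): theoretical n(HCl) = 9.8401 mol; at 95.47% yield, n(HCl) = 9.3944 mol.
Step 2 (HCl:Cl2 = 4:1): theoretical n(Cl2) = 2.3486 mol, so theoretical mass = 2.3486 × 70.90 = 166.52 g.
At 62.15% yield, actual mass of Cl2 = 166.52 × 0.6215 = 103.49 g.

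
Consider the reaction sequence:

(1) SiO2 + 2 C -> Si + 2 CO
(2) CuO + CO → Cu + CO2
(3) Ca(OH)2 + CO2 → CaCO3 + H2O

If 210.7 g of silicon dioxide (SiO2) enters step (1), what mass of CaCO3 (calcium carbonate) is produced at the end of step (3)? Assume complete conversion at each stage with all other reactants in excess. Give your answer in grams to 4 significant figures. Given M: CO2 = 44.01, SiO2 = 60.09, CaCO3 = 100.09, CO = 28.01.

701.9 g

n(SiO2) = 210.7 / 60.09 = 3.5064 mol.
Reaction (1): SiO2→CO ratio 1:2 ⇒ n(CO) = 7.0128 mol.
Reaction (2): CO→CO2 ratio 1:1 ⇒ n(CO2) = 7.0128 mol.
Reaction (3): CO2→CaCO3 ratio 1:1 ⇒ n(CaCO3) = 7.0128 mol.
Mass of CaCO3 = 7.0128 × 100.09 = 701.91 g.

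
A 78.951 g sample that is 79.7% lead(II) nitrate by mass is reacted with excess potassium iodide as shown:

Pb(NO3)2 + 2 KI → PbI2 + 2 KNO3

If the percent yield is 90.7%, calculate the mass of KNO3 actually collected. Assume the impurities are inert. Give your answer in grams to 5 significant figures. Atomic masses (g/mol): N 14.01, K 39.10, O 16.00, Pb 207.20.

Pure Pb(NO3)2 available = 78.951 g × 0.797 = 62.9239 g.
M(Pb(NO3)2) = 207.20 + 2(14.01) + 6(16.00) = 331.22 g/mol.
M(KNO3) = 39.10 + 14.01 + 3(16.00) = 101.11 g/mol.
n(Pb(NO3)2) = 62.9239 g / 331.22 g/mol = 0.189976 mol.
From the equation the Pb(NO3)2:KNO3 mole ratio is 1:2, so n(KNO3) = 0.189976 × 2/1 = 0.379953 mol.
Mass of KNO3 = 0.379953 mol × 101.11 g/mol = 38.4170 g.
Actual mass collected = 38.4170 g × 0.907 = 34.8442 g.

34.844 g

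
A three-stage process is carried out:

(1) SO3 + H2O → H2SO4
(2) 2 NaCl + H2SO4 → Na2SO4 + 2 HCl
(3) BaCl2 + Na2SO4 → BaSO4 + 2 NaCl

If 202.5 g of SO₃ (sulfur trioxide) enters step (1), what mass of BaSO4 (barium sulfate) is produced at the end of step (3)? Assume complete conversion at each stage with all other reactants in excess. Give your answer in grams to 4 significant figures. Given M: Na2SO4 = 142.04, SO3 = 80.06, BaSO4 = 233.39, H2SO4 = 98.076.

590.3 g

n(SO3) = 202.5 / 80.06 = 2.5294 mol.
Reaction (1): SO3→H2SO4 ratio 1:1 ⇒ n(H2SO4) = 2.5294 mol.
Reaction (2): H2SO4→Na2SO4 ratio 1:1 ⇒ n(Na2SO4) = 2.5294 mol.
Reaction (3): Na2SO4→BaSO4 ratio 1:1 ⇒ n(BaSO4) = 2.5294 mol.
Mass of BaSO4 = 2.5294 × 233.39 = 590.33 g.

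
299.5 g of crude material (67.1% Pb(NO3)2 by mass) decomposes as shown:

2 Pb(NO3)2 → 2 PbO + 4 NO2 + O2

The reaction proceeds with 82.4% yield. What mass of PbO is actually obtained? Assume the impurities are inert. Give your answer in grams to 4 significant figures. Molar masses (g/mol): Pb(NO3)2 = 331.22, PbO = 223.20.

111.6 g

Pure Pb(NO3)2 available = 299.5 g × 0.671 = 200.96 g.
n(Pb(NO3)2) = 200.96 g / 331.22 g/mol = 0.60674 mol.
From the equation the Pb(NO3)2:PbO mole ratio is 2:2, so n(PbO) = 0.60674 × 2/2 = 0.60674 mol.
Mass of PbO = 0.60674 mol × 223.20 g/mol = 135.42 g.
Actual mass collected = 135.42 g × 0.824 = 111.59 g.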